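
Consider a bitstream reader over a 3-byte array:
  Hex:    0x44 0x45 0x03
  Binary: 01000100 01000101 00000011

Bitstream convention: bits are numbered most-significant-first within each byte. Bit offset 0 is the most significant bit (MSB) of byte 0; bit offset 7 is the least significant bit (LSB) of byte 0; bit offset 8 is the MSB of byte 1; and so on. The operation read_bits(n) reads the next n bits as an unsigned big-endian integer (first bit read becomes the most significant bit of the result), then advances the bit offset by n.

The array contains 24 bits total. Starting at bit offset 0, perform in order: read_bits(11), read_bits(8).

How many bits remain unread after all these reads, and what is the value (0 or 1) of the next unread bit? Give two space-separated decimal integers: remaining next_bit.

Read 1: bits[0:11] width=11 -> value=546 (bin 01000100010); offset now 11 = byte 1 bit 3; 13 bits remain
Read 2: bits[11:19] width=8 -> value=40 (bin 00101000); offset now 19 = byte 2 bit 3; 5 bits remain

Answer: 5 0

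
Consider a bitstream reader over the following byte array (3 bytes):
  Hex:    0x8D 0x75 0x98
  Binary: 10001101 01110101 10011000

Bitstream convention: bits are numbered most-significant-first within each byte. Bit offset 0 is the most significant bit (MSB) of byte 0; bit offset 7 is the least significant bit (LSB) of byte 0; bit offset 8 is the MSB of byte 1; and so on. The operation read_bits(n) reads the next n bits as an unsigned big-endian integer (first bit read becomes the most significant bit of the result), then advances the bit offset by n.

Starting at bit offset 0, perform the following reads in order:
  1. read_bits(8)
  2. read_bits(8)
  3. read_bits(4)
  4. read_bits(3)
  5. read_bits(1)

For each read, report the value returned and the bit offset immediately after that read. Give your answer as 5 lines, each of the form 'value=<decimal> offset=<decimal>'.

Read 1: bits[0:8] width=8 -> value=141 (bin 10001101); offset now 8 = byte 1 bit 0; 16 bits remain
Read 2: bits[8:16] width=8 -> value=117 (bin 01110101); offset now 16 = byte 2 bit 0; 8 bits remain
Read 3: bits[16:20] width=4 -> value=9 (bin 1001); offset now 20 = byte 2 bit 4; 4 bits remain
Read 4: bits[20:23] width=3 -> value=4 (bin 100); offset now 23 = byte 2 bit 7; 1 bits remain
Read 5: bits[23:24] width=1 -> value=0 (bin 0); offset now 24 = byte 3 bit 0; 0 bits remain

Answer: value=141 offset=8
value=117 offset=16
value=9 offset=20
value=4 offset=23
value=0 offset=24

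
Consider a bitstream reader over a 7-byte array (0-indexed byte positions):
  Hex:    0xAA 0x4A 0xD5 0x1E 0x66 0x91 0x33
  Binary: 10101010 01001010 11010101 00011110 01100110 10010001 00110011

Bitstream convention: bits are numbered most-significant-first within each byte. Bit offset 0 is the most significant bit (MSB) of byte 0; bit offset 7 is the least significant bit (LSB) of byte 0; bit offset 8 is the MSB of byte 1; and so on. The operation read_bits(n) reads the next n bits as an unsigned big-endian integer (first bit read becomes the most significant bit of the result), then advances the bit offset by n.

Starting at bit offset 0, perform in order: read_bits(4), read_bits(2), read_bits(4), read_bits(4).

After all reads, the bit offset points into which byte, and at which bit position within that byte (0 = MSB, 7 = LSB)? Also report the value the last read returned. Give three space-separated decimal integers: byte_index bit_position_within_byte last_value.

Read 1: bits[0:4] width=4 -> value=10 (bin 1010); offset now 4 = byte 0 bit 4; 52 bits remain
Read 2: bits[4:6] width=2 -> value=2 (bin 10); offset now 6 = byte 0 bit 6; 50 bits remain
Read 3: bits[6:10] width=4 -> value=9 (bin 1001); offset now 10 = byte 1 bit 2; 46 bits remain
Read 4: bits[10:14] width=4 -> value=2 (bin 0010); offset now 14 = byte 1 bit 6; 42 bits remain

Answer: 1 6 2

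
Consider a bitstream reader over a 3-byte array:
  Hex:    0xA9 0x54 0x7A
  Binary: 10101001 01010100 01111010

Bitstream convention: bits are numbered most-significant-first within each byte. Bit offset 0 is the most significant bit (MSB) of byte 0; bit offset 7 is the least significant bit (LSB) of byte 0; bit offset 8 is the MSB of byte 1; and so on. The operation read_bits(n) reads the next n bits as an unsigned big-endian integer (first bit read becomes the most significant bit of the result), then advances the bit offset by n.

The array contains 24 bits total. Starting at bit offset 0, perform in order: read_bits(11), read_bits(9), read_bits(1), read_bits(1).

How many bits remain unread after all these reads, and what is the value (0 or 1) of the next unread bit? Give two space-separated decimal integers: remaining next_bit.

Read 1: bits[0:11] width=11 -> value=1354 (bin 10101001010); offset now 11 = byte 1 bit 3; 13 bits remain
Read 2: bits[11:20] width=9 -> value=327 (bin 101000111); offset now 20 = byte 2 bit 4; 4 bits remain
Read 3: bits[20:21] width=1 -> value=1 (bin 1); offset now 21 = byte 2 bit 5; 3 bits remain
Read 4: bits[21:22] width=1 -> value=0 (bin 0); offset now 22 = byte 2 bit 6; 2 bits remain

Answer: 2 1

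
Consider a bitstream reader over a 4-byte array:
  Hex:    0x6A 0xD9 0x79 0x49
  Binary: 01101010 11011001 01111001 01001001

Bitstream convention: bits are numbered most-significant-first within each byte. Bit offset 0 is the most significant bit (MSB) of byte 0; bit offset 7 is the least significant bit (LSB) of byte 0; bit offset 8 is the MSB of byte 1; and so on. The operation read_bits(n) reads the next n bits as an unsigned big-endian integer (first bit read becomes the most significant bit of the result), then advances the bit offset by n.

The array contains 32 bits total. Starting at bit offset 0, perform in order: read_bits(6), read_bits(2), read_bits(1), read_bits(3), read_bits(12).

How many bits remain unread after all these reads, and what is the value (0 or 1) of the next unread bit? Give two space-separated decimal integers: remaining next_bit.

Answer: 8 0

Derivation:
Read 1: bits[0:6] width=6 -> value=26 (bin 011010); offset now 6 = byte 0 bit 6; 26 bits remain
Read 2: bits[6:8] width=2 -> value=2 (bin 10); offset now 8 = byte 1 bit 0; 24 bits remain
Read 3: bits[8:9] width=1 -> value=1 (bin 1); offset now 9 = byte 1 bit 1; 23 bits remain
Read 4: bits[9:12] width=3 -> value=5 (bin 101); offset now 12 = byte 1 bit 4; 20 bits remain
Read 5: bits[12:24] width=12 -> value=2425 (bin 100101111001); offset now 24 = byte 3 bit 0; 8 bits remain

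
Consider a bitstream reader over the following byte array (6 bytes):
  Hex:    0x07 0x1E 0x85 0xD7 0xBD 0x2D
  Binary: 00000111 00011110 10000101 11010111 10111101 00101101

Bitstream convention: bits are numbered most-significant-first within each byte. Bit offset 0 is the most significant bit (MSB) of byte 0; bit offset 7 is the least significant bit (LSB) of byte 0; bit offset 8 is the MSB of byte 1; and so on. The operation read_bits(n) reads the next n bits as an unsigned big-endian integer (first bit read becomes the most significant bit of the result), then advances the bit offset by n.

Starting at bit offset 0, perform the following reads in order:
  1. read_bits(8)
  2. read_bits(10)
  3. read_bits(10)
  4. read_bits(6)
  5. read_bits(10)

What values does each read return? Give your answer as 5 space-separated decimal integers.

Read 1: bits[0:8] width=8 -> value=7 (bin 00000111); offset now 8 = byte 1 bit 0; 40 bits remain
Read 2: bits[8:18] width=10 -> value=122 (bin 0001111010); offset now 18 = byte 2 bit 2; 30 bits remain
Read 3: bits[18:28] width=10 -> value=93 (bin 0001011101); offset now 28 = byte 3 bit 4; 20 bits remain
Read 4: bits[28:34] width=6 -> value=30 (bin 011110); offset now 34 = byte 4 bit 2; 14 bits remain
Read 5: bits[34:44] width=10 -> value=978 (bin 1111010010); offset now 44 = byte 5 bit 4; 4 bits remain

Answer: 7 122 93 30 978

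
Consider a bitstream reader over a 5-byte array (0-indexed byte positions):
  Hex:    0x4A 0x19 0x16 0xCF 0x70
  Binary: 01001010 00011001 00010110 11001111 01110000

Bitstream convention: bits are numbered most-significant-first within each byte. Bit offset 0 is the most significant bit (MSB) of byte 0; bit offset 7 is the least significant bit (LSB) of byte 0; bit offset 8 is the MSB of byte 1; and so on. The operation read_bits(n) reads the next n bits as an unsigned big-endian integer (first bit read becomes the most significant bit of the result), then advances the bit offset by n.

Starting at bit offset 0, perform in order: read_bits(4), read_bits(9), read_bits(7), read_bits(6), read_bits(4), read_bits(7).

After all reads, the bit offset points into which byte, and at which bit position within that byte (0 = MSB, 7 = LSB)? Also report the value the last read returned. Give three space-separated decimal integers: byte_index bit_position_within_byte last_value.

Answer: 4 5 110

Derivation:
Read 1: bits[0:4] width=4 -> value=4 (bin 0100); offset now 4 = byte 0 bit 4; 36 bits remain
Read 2: bits[4:13] width=9 -> value=323 (bin 101000011); offset now 13 = byte 1 bit 5; 27 bits remain
Read 3: bits[13:20] width=7 -> value=17 (bin 0010001); offset now 20 = byte 2 bit 4; 20 bits remain
Read 4: bits[20:26] width=6 -> value=27 (bin 011011); offset now 26 = byte 3 bit 2; 14 bits remain
Read 5: bits[26:30] width=4 -> value=3 (bin 0011); offset now 30 = byte 3 bit 6; 10 bits remain
Read 6: bits[30:37] width=7 -> value=110 (bin 1101110); offset now 37 = byte 4 bit 5; 3 bits remain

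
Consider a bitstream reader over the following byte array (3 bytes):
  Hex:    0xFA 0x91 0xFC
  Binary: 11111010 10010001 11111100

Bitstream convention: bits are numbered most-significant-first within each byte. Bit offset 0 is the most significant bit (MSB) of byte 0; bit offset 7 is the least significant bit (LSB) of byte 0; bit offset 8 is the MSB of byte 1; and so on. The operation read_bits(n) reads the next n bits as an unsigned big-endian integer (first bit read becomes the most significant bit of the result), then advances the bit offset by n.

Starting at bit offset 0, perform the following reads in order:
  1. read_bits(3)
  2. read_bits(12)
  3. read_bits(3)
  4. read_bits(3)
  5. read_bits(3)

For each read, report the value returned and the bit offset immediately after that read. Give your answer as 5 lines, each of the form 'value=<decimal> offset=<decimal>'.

Read 1: bits[0:3] width=3 -> value=7 (bin 111); offset now 3 = byte 0 bit 3; 21 bits remain
Read 2: bits[3:15] width=12 -> value=3400 (bin 110101001000); offset now 15 = byte 1 bit 7; 9 bits remain
Read 3: bits[15:18] width=3 -> value=7 (bin 111); offset now 18 = byte 2 bit 2; 6 bits remain
Read 4: bits[18:21] width=3 -> value=7 (bin 111); offset now 21 = byte 2 bit 5; 3 bits remain
Read 5: bits[21:24] width=3 -> value=4 (bin 100); offset now 24 = byte 3 bit 0; 0 bits remain

Answer: value=7 offset=3
value=3400 offset=15
value=7 offset=18
value=7 offset=21
value=4 offset=24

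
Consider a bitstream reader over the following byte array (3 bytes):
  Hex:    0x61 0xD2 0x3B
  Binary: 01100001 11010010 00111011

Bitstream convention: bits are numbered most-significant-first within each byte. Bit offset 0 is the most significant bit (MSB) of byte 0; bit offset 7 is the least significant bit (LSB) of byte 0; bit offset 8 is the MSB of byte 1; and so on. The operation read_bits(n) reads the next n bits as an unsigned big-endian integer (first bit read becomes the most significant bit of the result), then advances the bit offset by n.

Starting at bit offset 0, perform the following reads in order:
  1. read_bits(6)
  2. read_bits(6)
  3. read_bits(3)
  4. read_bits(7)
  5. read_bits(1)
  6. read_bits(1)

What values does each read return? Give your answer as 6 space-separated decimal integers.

Answer: 24 29 1 14 1 1

Derivation:
Read 1: bits[0:6] width=6 -> value=24 (bin 011000); offset now 6 = byte 0 bit 6; 18 bits remain
Read 2: bits[6:12] width=6 -> value=29 (bin 011101); offset now 12 = byte 1 bit 4; 12 bits remain
Read 3: bits[12:15] width=3 -> value=1 (bin 001); offset now 15 = byte 1 bit 7; 9 bits remain
Read 4: bits[15:22] width=7 -> value=14 (bin 0001110); offset now 22 = byte 2 bit 6; 2 bits remain
Read 5: bits[22:23] width=1 -> value=1 (bin 1); offset now 23 = byte 2 bit 7; 1 bits remain
Read 6: bits[23:24] width=1 -> value=1 (bin 1); offset now 24 = byte 3 bit 0; 0 bits remain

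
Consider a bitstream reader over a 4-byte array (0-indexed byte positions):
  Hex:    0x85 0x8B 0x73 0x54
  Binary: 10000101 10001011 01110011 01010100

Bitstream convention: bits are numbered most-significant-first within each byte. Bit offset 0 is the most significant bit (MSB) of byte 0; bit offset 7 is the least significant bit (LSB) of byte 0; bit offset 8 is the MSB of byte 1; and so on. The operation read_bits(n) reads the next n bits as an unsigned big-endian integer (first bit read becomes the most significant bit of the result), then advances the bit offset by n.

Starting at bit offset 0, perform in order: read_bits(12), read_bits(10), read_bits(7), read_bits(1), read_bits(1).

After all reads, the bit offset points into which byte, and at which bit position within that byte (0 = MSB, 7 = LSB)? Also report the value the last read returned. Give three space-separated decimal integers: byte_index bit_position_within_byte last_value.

Answer: 3 7 0

Derivation:
Read 1: bits[0:12] width=12 -> value=2136 (bin 100001011000); offset now 12 = byte 1 bit 4; 20 bits remain
Read 2: bits[12:22] width=10 -> value=732 (bin 1011011100); offset now 22 = byte 2 bit 6; 10 bits remain
Read 3: bits[22:29] width=7 -> value=106 (bin 1101010); offset now 29 = byte 3 bit 5; 3 bits remain
Read 4: bits[29:30] width=1 -> value=1 (bin 1); offset now 30 = byte 3 bit 6; 2 bits remain
Read 5: bits[30:31] width=1 -> value=0 (bin 0); offset now 31 = byte 3 bit 7; 1 bits remain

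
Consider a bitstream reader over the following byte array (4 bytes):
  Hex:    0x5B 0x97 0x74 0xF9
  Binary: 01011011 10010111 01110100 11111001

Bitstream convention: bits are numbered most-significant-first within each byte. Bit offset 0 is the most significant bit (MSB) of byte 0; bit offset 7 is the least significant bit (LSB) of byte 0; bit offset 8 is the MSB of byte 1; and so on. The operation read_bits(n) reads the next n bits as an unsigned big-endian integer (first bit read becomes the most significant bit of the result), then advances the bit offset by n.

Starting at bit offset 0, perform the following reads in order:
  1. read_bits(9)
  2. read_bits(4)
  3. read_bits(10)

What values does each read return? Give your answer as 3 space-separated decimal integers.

Answer: 183 2 954

Derivation:
Read 1: bits[0:9] width=9 -> value=183 (bin 010110111); offset now 9 = byte 1 bit 1; 23 bits remain
Read 2: bits[9:13] width=4 -> value=2 (bin 0010); offset now 13 = byte 1 bit 5; 19 bits remain
Read 3: bits[13:23] width=10 -> value=954 (bin 1110111010); offset now 23 = byte 2 bit 7; 9 bits remain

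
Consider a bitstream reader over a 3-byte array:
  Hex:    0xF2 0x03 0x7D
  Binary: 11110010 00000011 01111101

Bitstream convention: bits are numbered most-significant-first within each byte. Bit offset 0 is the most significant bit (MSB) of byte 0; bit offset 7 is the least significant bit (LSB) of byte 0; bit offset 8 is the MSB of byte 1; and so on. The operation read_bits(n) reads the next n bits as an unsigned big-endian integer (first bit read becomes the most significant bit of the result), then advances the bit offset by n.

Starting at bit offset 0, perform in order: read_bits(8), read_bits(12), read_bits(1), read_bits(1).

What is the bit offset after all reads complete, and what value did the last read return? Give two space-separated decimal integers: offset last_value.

Read 1: bits[0:8] width=8 -> value=242 (bin 11110010); offset now 8 = byte 1 bit 0; 16 bits remain
Read 2: bits[8:20] width=12 -> value=55 (bin 000000110111); offset now 20 = byte 2 bit 4; 4 bits remain
Read 3: bits[20:21] width=1 -> value=1 (bin 1); offset now 21 = byte 2 bit 5; 3 bits remain
Read 4: bits[21:22] width=1 -> value=1 (bin 1); offset now 22 = byte 2 bit 6; 2 bits remain

Answer: 22 1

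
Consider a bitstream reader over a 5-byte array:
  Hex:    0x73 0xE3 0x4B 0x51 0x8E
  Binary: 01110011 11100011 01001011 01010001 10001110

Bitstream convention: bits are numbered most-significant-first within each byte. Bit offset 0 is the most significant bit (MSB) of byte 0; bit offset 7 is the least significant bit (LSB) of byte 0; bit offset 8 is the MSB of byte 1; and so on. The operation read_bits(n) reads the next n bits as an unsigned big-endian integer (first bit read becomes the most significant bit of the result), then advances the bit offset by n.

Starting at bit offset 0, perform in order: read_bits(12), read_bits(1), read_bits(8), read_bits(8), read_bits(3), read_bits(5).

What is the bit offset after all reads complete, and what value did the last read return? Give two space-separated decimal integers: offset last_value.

Read 1: bits[0:12] width=12 -> value=1854 (bin 011100111110); offset now 12 = byte 1 bit 4; 28 bits remain
Read 2: bits[12:13] width=1 -> value=0 (bin 0); offset now 13 = byte 1 bit 5; 27 bits remain
Read 3: bits[13:21] width=8 -> value=105 (bin 01101001); offset now 21 = byte 2 bit 5; 19 bits remain
Read 4: bits[21:29] width=8 -> value=106 (bin 01101010); offset now 29 = byte 3 bit 5; 11 bits remain
Read 5: bits[29:32] width=3 -> value=1 (bin 001); offset now 32 = byte 4 bit 0; 8 bits remain
Read 6: bits[32:37] width=5 -> value=17 (bin 10001); offset now 37 = byte 4 bit 5; 3 bits remain

Answer: 37 17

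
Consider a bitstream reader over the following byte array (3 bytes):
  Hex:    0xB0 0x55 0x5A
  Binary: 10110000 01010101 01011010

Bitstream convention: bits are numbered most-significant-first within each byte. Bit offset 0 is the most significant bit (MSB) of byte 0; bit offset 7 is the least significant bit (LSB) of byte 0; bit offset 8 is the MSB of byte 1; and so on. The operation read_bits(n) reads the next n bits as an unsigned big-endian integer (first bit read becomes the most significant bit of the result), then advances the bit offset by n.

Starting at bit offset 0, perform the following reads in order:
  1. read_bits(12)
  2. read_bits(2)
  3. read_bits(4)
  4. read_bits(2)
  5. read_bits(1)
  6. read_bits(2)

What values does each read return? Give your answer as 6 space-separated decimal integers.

Read 1: bits[0:12] width=12 -> value=2821 (bin 101100000101); offset now 12 = byte 1 bit 4; 12 bits remain
Read 2: bits[12:14] width=2 -> value=1 (bin 01); offset now 14 = byte 1 bit 6; 10 bits remain
Read 3: bits[14:18] width=4 -> value=5 (bin 0101); offset now 18 = byte 2 bit 2; 6 bits remain
Read 4: bits[18:20] width=2 -> value=1 (bin 01); offset now 20 = byte 2 bit 4; 4 bits remain
Read 5: bits[20:21] width=1 -> value=1 (bin 1); offset now 21 = byte 2 bit 5; 3 bits remain
Read 6: bits[21:23] width=2 -> value=1 (bin 01); offset now 23 = byte 2 bit 7; 1 bits remain

Answer: 2821 1 5 1 1 1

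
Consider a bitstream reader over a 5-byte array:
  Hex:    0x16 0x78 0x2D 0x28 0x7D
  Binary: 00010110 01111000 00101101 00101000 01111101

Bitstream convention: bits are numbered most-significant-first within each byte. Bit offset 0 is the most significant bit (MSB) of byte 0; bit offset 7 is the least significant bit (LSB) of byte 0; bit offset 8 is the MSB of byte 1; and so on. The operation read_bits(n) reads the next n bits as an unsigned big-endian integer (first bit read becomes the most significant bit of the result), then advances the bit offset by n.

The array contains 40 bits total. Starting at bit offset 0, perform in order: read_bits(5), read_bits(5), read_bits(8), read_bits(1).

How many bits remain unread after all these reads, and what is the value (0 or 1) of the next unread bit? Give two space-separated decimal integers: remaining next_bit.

Answer: 21 0

Derivation:
Read 1: bits[0:5] width=5 -> value=2 (bin 00010); offset now 5 = byte 0 bit 5; 35 bits remain
Read 2: bits[5:10] width=5 -> value=25 (bin 11001); offset now 10 = byte 1 bit 2; 30 bits remain
Read 3: bits[10:18] width=8 -> value=224 (bin 11100000); offset now 18 = byte 2 bit 2; 22 bits remain
Read 4: bits[18:19] width=1 -> value=1 (bin 1); offset now 19 = byte 2 bit 3; 21 bits remain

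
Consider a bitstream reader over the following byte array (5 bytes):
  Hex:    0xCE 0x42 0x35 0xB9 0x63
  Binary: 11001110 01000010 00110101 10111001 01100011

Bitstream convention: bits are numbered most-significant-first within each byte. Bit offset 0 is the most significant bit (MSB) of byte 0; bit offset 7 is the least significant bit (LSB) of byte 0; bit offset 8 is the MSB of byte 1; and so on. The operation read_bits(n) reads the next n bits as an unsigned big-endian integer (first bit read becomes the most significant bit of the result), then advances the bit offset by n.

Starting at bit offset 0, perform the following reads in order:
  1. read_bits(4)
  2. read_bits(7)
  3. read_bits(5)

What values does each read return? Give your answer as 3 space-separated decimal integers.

Answer: 12 114 2

Derivation:
Read 1: bits[0:4] width=4 -> value=12 (bin 1100); offset now 4 = byte 0 bit 4; 36 bits remain
Read 2: bits[4:11] width=7 -> value=114 (bin 1110010); offset now 11 = byte 1 bit 3; 29 bits remain
Read 3: bits[11:16] width=5 -> value=2 (bin 00010); offset now 16 = byte 2 bit 0; 24 bits remain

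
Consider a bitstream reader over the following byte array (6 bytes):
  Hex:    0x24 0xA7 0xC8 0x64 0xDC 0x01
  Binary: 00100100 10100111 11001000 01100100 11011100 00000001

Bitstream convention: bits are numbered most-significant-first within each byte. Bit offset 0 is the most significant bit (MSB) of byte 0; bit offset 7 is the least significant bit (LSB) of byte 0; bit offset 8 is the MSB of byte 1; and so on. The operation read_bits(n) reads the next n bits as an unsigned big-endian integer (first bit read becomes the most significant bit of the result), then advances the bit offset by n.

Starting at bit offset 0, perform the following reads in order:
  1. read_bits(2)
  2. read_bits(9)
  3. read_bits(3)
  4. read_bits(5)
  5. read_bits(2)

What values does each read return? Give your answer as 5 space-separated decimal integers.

Answer: 0 293 1 30 1

Derivation:
Read 1: bits[0:2] width=2 -> value=0 (bin 00); offset now 2 = byte 0 bit 2; 46 bits remain
Read 2: bits[2:11] width=9 -> value=293 (bin 100100101); offset now 11 = byte 1 bit 3; 37 bits remain
Read 3: bits[11:14] width=3 -> value=1 (bin 001); offset now 14 = byte 1 bit 6; 34 bits remain
Read 4: bits[14:19] width=5 -> value=30 (bin 11110); offset now 19 = byte 2 bit 3; 29 bits remain
Read 5: bits[19:21] width=2 -> value=1 (bin 01); offset now 21 = byte 2 bit 5; 27 bits remain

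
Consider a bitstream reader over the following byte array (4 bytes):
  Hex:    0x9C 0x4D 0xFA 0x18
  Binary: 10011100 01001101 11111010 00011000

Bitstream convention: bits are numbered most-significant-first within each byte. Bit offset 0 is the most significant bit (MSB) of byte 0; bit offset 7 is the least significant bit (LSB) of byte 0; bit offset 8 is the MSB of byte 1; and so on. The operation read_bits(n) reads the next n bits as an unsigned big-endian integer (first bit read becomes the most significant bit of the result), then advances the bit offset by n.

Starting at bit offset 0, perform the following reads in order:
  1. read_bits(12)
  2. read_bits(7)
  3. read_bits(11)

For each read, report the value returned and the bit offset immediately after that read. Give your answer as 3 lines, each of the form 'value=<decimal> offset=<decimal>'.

Answer: value=2500 offset=12
value=111 offset=19
value=1670 offset=30

Derivation:
Read 1: bits[0:12] width=12 -> value=2500 (bin 100111000100); offset now 12 = byte 1 bit 4; 20 bits remain
Read 2: bits[12:19] width=7 -> value=111 (bin 1101111); offset now 19 = byte 2 bit 3; 13 bits remain
Read 3: bits[19:30] width=11 -> value=1670 (bin 11010000110); offset now 30 = byte 3 bit 6; 2 bits remain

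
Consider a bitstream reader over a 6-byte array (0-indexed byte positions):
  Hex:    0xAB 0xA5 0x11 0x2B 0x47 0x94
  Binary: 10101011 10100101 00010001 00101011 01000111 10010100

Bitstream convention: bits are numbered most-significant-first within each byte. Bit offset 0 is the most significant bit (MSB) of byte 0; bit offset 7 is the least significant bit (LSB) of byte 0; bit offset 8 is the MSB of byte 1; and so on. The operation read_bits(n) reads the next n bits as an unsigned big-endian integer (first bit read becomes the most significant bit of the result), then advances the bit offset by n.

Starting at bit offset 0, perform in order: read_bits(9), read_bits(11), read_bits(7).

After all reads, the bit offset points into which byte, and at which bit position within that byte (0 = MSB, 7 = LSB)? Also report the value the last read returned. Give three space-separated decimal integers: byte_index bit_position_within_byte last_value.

Read 1: bits[0:9] width=9 -> value=343 (bin 101010111); offset now 9 = byte 1 bit 1; 39 bits remain
Read 2: bits[9:20] width=11 -> value=593 (bin 01001010001); offset now 20 = byte 2 bit 4; 28 bits remain
Read 3: bits[20:27] width=7 -> value=9 (bin 0001001); offset now 27 = byte 3 bit 3; 21 bits remain

Answer: 3 3 9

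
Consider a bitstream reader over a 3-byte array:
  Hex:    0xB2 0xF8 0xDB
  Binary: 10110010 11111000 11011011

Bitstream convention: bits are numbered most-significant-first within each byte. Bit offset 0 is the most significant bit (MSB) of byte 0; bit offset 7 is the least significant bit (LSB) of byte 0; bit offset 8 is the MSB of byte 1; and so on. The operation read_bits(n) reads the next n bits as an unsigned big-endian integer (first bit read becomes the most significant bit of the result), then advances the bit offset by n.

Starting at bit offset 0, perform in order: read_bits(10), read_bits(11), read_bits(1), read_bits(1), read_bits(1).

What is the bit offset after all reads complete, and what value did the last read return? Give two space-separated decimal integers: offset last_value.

Read 1: bits[0:10] width=10 -> value=715 (bin 1011001011); offset now 10 = byte 1 bit 2; 14 bits remain
Read 2: bits[10:21] width=11 -> value=1819 (bin 11100011011); offset now 21 = byte 2 bit 5; 3 bits remain
Read 3: bits[21:22] width=1 -> value=0 (bin 0); offset now 22 = byte 2 bit 6; 2 bits remain
Read 4: bits[22:23] width=1 -> value=1 (bin 1); offset now 23 = byte 2 bit 7; 1 bits remain
Read 5: bits[23:24] width=1 -> value=1 (bin 1); offset now 24 = byte 3 bit 0; 0 bits remain

Answer: 24 1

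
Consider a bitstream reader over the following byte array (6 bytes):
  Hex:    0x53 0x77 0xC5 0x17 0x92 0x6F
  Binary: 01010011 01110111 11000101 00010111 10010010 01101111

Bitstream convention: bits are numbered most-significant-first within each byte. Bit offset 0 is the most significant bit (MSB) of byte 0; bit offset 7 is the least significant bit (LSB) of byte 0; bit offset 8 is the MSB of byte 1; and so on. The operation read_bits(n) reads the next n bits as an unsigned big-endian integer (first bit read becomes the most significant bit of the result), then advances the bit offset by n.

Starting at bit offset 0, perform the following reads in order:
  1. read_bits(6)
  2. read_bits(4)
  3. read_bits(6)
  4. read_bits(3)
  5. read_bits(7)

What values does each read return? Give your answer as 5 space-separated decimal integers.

Answer: 20 13 55 6 20

Derivation:
Read 1: bits[0:6] width=6 -> value=20 (bin 010100); offset now 6 = byte 0 bit 6; 42 bits remain
Read 2: bits[6:10] width=4 -> value=13 (bin 1101); offset now 10 = byte 1 bit 2; 38 bits remain
Read 3: bits[10:16] width=6 -> value=55 (bin 110111); offset now 16 = byte 2 bit 0; 32 bits remain
Read 4: bits[16:19] width=3 -> value=6 (bin 110); offset now 19 = byte 2 bit 3; 29 bits remain
Read 5: bits[19:26] width=7 -> value=20 (bin 0010100); offset now 26 = byte 3 bit 2; 22 bits remain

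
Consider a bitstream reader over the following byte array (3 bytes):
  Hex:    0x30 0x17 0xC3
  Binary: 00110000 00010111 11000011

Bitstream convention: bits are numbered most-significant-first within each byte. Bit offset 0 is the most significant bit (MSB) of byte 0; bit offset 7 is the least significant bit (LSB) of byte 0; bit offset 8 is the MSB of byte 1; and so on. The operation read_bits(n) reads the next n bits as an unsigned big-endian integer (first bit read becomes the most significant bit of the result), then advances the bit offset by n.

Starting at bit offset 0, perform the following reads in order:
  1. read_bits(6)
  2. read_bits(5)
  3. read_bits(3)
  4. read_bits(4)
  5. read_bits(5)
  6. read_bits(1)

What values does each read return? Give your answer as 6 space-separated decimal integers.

Answer: 12 0 5 15 1 1

Derivation:
Read 1: bits[0:6] width=6 -> value=12 (bin 001100); offset now 6 = byte 0 bit 6; 18 bits remain
Read 2: bits[6:11] width=5 -> value=0 (bin 00000); offset now 11 = byte 1 bit 3; 13 bits remain
Read 3: bits[11:14] width=3 -> value=5 (bin 101); offset now 14 = byte 1 bit 6; 10 bits remain
Read 4: bits[14:18] width=4 -> value=15 (bin 1111); offset now 18 = byte 2 bit 2; 6 bits remain
Read 5: bits[18:23] width=5 -> value=1 (bin 00001); offset now 23 = byte 2 bit 7; 1 bits remain
Read 6: bits[23:24] width=1 -> value=1 (bin 1); offset now 24 = byte 3 bit 0; 0 bits remain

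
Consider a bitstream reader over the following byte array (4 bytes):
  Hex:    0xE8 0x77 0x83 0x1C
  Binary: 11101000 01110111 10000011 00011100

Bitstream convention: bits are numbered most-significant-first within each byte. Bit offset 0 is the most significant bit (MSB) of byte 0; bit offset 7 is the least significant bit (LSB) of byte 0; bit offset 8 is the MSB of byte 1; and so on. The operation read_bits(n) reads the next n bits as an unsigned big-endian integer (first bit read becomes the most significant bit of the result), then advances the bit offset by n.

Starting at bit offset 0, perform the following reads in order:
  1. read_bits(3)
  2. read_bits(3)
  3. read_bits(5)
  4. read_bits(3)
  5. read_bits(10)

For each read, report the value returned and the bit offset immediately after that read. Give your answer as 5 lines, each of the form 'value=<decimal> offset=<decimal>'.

Answer: value=7 offset=3
value=2 offset=6
value=3 offset=11
value=5 offset=14
value=899 offset=24

Derivation:
Read 1: bits[0:3] width=3 -> value=7 (bin 111); offset now 3 = byte 0 bit 3; 29 bits remain
Read 2: bits[3:6] width=3 -> value=2 (bin 010); offset now 6 = byte 0 bit 6; 26 bits remain
Read 3: bits[6:11] width=5 -> value=3 (bin 00011); offset now 11 = byte 1 bit 3; 21 bits remain
Read 4: bits[11:14] width=3 -> value=5 (bin 101); offset now 14 = byte 1 bit 6; 18 bits remain
Read 5: bits[14:24] width=10 -> value=899 (bin 1110000011); offset now 24 = byte 3 bit 0; 8 bits remain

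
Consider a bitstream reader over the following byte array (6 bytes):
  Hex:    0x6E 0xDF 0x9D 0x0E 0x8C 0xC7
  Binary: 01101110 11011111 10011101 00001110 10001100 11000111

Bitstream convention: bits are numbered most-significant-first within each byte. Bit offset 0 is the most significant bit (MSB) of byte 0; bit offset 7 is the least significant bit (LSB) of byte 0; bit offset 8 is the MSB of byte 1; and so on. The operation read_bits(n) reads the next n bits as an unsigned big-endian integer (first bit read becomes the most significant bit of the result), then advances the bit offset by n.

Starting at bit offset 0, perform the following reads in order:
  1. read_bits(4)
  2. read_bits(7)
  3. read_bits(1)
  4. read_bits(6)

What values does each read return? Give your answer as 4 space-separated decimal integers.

Answer: 6 118 1 62

Derivation:
Read 1: bits[0:4] width=4 -> value=6 (bin 0110); offset now 4 = byte 0 bit 4; 44 bits remain
Read 2: bits[4:11] width=7 -> value=118 (bin 1110110); offset now 11 = byte 1 bit 3; 37 bits remain
Read 3: bits[11:12] width=1 -> value=1 (bin 1); offset now 12 = byte 1 bit 4; 36 bits remain
Read 4: bits[12:18] width=6 -> value=62 (bin 111110); offset now 18 = byte 2 bit 2; 30 bits remain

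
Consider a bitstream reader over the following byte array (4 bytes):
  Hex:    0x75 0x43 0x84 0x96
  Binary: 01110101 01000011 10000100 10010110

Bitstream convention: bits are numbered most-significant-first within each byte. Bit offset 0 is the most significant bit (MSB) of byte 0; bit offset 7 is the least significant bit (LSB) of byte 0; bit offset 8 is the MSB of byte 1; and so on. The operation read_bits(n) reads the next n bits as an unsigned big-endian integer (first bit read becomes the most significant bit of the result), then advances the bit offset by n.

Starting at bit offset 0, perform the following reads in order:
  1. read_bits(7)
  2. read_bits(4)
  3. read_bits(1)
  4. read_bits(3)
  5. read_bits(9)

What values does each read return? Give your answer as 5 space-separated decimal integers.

Read 1: bits[0:7] width=7 -> value=58 (bin 0111010); offset now 7 = byte 0 bit 7; 25 bits remain
Read 2: bits[7:11] width=4 -> value=10 (bin 1010); offset now 11 = byte 1 bit 3; 21 bits remain
Read 3: bits[11:12] width=1 -> value=0 (bin 0); offset now 12 = byte 1 bit 4; 20 bits remain
Read 4: bits[12:15] width=3 -> value=1 (bin 001); offset now 15 = byte 1 bit 7; 17 bits remain
Read 5: bits[15:24] width=9 -> value=388 (bin 110000100); offset now 24 = byte 3 bit 0; 8 bits remain

Answer: 58 10 0 1 388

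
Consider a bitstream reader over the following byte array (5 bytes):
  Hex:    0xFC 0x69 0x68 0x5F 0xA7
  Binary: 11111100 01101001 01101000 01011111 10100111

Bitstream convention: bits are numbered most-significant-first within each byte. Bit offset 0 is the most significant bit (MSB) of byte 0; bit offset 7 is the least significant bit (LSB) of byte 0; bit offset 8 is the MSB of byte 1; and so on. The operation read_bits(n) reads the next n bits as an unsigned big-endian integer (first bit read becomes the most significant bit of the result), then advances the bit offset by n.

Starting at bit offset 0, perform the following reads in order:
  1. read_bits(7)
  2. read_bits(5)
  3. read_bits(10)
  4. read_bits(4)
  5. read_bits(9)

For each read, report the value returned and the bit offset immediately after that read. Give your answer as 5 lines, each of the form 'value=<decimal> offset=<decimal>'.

Answer: value=126 offset=7
value=6 offset=12
value=602 offset=22
value=1 offset=26
value=253 offset=35

Derivation:
Read 1: bits[0:7] width=7 -> value=126 (bin 1111110); offset now 7 = byte 0 bit 7; 33 bits remain
Read 2: bits[7:12] width=5 -> value=6 (bin 00110); offset now 12 = byte 1 bit 4; 28 bits remain
Read 3: bits[12:22] width=10 -> value=602 (bin 1001011010); offset now 22 = byte 2 bit 6; 18 bits remain
Read 4: bits[22:26] width=4 -> value=1 (bin 0001); offset now 26 = byte 3 bit 2; 14 bits remain
Read 5: bits[26:35] width=9 -> value=253 (bin 011111101); offset now 35 = byte 4 bit 3; 5 bits remain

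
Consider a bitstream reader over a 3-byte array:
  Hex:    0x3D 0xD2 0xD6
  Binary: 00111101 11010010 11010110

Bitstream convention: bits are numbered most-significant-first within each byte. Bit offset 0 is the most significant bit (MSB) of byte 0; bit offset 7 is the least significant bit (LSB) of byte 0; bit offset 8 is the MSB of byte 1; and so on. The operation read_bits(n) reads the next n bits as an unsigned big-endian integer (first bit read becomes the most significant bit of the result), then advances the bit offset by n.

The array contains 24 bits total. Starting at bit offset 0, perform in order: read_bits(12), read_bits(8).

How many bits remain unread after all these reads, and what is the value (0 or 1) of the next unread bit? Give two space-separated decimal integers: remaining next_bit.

Answer: 4 0

Derivation:
Read 1: bits[0:12] width=12 -> value=989 (bin 001111011101); offset now 12 = byte 1 bit 4; 12 bits remain
Read 2: bits[12:20] width=8 -> value=45 (bin 00101101); offset now 20 = byte 2 bit 4; 4 bits remain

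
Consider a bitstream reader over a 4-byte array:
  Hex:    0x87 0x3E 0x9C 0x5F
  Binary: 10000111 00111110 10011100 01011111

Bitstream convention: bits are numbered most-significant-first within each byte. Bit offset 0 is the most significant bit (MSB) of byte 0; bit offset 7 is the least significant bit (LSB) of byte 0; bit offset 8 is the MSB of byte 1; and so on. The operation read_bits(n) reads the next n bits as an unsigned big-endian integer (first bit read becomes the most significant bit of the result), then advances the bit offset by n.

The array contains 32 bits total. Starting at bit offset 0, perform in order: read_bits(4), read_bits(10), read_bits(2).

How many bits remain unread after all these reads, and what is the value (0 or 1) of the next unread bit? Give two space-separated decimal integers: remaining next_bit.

Read 1: bits[0:4] width=4 -> value=8 (bin 1000); offset now 4 = byte 0 bit 4; 28 bits remain
Read 2: bits[4:14] width=10 -> value=463 (bin 0111001111); offset now 14 = byte 1 bit 6; 18 bits remain
Read 3: bits[14:16] width=2 -> value=2 (bin 10); offset now 16 = byte 2 bit 0; 16 bits remain

Answer: 16 1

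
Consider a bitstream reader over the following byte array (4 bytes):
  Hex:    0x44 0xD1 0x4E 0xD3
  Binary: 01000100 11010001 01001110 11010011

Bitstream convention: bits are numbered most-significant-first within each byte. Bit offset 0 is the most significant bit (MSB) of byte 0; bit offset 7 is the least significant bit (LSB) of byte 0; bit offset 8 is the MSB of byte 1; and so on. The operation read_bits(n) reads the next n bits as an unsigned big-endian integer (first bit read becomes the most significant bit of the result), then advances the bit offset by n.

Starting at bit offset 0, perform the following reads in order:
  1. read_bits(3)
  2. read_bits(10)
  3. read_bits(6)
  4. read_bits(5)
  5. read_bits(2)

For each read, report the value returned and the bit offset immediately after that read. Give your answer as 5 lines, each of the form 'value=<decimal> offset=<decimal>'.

Answer: value=2 offset=3
value=154 offset=13
value=10 offset=19
value=14 offset=24
value=3 offset=26

Derivation:
Read 1: bits[0:3] width=3 -> value=2 (bin 010); offset now 3 = byte 0 bit 3; 29 bits remain
Read 2: bits[3:13] width=10 -> value=154 (bin 0010011010); offset now 13 = byte 1 bit 5; 19 bits remain
Read 3: bits[13:19] width=6 -> value=10 (bin 001010); offset now 19 = byte 2 bit 3; 13 bits remain
Read 4: bits[19:24] width=5 -> value=14 (bin 01110); offset now 24 = byte 3 bit 0; 8 bits remain
Read 5: bits[24:26] width=2 -> value=3 (bin 11); offset now 26 = byte 3 bit 2; 6 bits remain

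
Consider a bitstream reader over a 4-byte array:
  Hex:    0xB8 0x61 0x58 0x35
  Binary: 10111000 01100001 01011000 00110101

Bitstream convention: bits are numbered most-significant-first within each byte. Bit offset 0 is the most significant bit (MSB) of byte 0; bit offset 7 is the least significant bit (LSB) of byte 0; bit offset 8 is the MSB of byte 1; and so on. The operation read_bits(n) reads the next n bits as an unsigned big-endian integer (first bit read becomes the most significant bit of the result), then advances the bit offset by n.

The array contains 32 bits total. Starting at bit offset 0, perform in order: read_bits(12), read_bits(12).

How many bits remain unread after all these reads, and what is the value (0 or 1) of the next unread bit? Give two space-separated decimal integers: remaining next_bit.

Answer: 8 0

Derivation:
Read 1: bits[0:12] width=12 -> value=2950 (bin 101110000110); offset now 12 = byte 1 bit 4; 20 bits remain
Read 2: bits[12:24] width=12 -> value=344 (bin 000101011000); offset now 24 = byte 3 bit 0; 8 bits remain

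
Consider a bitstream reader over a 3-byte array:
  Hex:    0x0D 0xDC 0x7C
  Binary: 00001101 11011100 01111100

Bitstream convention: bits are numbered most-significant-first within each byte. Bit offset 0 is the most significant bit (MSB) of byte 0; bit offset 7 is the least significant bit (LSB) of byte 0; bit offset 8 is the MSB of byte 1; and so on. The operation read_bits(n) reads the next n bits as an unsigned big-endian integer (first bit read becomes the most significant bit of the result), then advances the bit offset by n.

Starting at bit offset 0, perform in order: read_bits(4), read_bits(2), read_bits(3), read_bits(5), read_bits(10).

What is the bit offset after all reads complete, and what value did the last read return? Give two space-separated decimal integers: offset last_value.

Answer: 24 124

Derivation:
Read 1: bits[0:4] width=4 -> value=0 (bin 0000); offset now 4 = byte 0 bit 4; 20 bits remain
Read 2: bits[4:6] width=2 -> value=3 (bin 11); offset now 6 = byte 0 bit 6; 18 bits remain
Read 3: bits[6:9] width=3 -> value=3 (bin 011); offset now 9 = byte 1 bit 1; 15 bits remain
Read 4: bits[9:14] width=5 -> value=23 (bin 10111); offset now 14 = byte 1 bit 6; 10 bits remain
Read 5: bits[14:24] width=10 -> value=124 (bin 0001111100); offset now 24 = byte 3 bit 0; 0 bits remain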